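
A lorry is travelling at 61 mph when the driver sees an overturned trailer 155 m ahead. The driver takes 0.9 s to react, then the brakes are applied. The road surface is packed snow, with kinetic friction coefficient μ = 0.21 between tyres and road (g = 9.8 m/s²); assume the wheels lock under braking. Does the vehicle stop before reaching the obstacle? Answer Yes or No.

No

61 mph × 0.44704 = 27.2694 m/s.
a = μg = 0.21 × 9.8 = 2.058 m/s².
Reaction distance = 27.2694 × 0.9 = 24.542 m.
Braking distance = v²/(2a) = 743.620 / 4.116 = 180.666 m.
Total stopping distance = 24.542 + 180.666 = 205.208 m, vs 155 m available — it cannot stop in time and overshoots by 205.208 − 155 = 50.208 m.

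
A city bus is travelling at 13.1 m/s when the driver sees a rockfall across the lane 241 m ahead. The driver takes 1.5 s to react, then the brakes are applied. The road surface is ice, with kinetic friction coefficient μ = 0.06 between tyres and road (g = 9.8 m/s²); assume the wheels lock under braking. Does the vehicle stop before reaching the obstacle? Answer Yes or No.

a = μg = 0.06 × 9.8 = 0.588 m/s².
Reaction distance = 13.1000 × 1.5 = 19.650 m.
Braking distance = v²/(2a) = 171.610 / 1.176 = 145.927 m.
Total stopping distance = 19.650 + 145.927 = 165.577 m, vs 241 m available — it stops with 241 − 165.577 = 75.423 m to spare.

Yes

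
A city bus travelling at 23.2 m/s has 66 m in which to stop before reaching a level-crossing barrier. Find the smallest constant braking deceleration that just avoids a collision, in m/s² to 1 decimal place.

v² = 2a·d ⇒ a = v²/(2d) = 23.2000² / (2 × 66.000) = 538.240 / 132.000 = 4.0776 m/s².

Required deceleration ≈ 4.1 m/s²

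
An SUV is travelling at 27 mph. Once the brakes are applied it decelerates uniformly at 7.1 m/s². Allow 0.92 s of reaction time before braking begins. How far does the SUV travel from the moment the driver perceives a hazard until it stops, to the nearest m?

Total stopping distance ≈ 21 m

27 mph × 0.44704 = 12.0701 m/s.
Reaction distance = v·t_r = 12.0701 × 0.92 = 11.104 m.
Braking distance = v²/(2a) = 12.0701² / (2 × 7.100) = 145.687 / 14.200 = 10.260 m.
Total = 11.104 + 10.260 = 21.364 m.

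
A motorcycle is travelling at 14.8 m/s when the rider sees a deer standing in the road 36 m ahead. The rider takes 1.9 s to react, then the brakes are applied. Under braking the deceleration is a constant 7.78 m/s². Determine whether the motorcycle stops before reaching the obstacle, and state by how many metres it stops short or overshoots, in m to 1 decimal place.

No — it overshoots by 6.2 m

Reaction distance = 14.8000 × 1.9 = 28.120 m.
Braking distance = v²/(2a) = 219.040 / 15.560 = 14.077 m.
Total stopping distance = 28.120 + 14.077 = 42.197 m, vs 36 m available — it cannot stop in time and overshoots by 42.197 − 36 = 6.197 m.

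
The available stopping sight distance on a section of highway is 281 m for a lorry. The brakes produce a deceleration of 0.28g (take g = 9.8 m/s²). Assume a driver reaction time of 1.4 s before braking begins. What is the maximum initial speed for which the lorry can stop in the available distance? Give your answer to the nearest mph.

a = 0.28 × 9.8 = 2.744 m/s².
Stopping distance: v·t_r + v²/(2a) = 281 with t_r = 1.4 s and a = 2.744 m/s².
So v² + 7.683 v − 1542.13 = 0.
Positive root: v = −a·t_r + √((a·t_r)² + 2a·d) = −3.842 + √(14.761 + 1542.13) = 35.6155 m/s.
35.6155 m/s ÷ 0.44704 = 79.670 mph.

Maximum speed ≈ 80 mph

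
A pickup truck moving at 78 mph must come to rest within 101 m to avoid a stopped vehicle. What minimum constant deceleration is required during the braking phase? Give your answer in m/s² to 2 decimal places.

78 mph × 0.44704 = 34.8691 m/s.
v² = 2a·d ⇒ a = v²/(2d) = 34.8691² / (2 × 101.000) = 1215.854 / 202.000 = 6.0191 m/s².

Required deceleration ≈ 6.02 m/s²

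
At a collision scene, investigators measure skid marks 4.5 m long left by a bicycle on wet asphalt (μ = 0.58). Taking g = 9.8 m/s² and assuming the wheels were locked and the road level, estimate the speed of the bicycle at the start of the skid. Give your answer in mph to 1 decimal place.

Deceleration a = μg = 0.58 × 9.8 = 5.684 m/s².
v = √(2a·d) = √(2 × 5.684 × 4.5) = √51.156 = 7.1523 m/s.
= 7.1523 ÷ 0.44704 = 15.999 mph.

Initial speed ≈ 16.0 mph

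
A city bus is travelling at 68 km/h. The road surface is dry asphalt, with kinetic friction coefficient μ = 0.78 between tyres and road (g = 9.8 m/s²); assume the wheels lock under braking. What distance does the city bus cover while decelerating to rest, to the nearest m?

68 km/h ÷ 3.6 = 18.8889 m/s.
a = μg = 0.78 × 9.8 = 7.644 m/s².
Braking distance = v²/(2a) = 18.8889² / (2 × 7.644) = 356.791 / 15.288 = 23.338 m.

Braking distance ≈ 23 m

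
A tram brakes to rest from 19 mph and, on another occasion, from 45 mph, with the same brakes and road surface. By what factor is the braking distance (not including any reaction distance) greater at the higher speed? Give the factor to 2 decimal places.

Factor ≈ 5.61

Braking distance d = v²/(2a), so with a fixed, d ∝ v².
Factor = (45/19)² = 2.3684² = 5.6093.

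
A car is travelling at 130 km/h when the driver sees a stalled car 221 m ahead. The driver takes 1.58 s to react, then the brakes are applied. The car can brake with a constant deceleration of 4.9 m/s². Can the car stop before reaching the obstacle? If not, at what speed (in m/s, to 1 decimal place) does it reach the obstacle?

Yes — it stops about 30.9 m short of the obstacle, so it never reaches it

130 km/h ÷ 3.6 = 36.1111 m/s.
Reaction distance = 36.1111 × 1.58 = 57.056 m.
Braking distance = v²/(2a) = 1304.012 / 9.800 = 133.062 m.
Total stopping distance = 57.056 + 133.062 = 190.118 m, vs 221 m available — it stops with 221 − 190.118 = 30.882 m to spare.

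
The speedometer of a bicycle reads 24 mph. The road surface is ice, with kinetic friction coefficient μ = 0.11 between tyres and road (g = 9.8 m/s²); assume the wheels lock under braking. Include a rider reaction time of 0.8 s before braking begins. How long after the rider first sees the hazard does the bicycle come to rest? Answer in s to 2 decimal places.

Total time ≈ 10.75 s

24 mph × 0.44704 = 10.7290 m/s.
a = μg = 0.11 × 9.8 = 1.078 m/s².
Braking time = v/a = 10.7290 / 1.078 = 9.953 s.
Total = 0.8 + 9.953 = 10.753 s.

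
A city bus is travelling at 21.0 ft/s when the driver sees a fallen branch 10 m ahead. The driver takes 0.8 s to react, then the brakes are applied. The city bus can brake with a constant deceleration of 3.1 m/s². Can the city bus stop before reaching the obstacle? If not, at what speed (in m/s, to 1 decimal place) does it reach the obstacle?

No — it strikes the obstacle at 3.3 m/s

21 ft/s × 0.3048 = 6.4008 m/s.
Reaction distance = 6.4008 × 0.8 = 5.121 m.
Braking distance needed to stop: v²/(2a) = 40.970 / 6.200 = 6.608 m, so total needed = 5.121 + 6.608 = 11.729 m > 10 m — it cannot stop.
Distance remaining when braking begins: 10 − 5.121 = 4.879 m.
v² = v₀² − 2a·d = 40.970 − 2 × 3.100 × 4.879 = 10.720 m²/s².
v = √10.720 = 3.274 m/s.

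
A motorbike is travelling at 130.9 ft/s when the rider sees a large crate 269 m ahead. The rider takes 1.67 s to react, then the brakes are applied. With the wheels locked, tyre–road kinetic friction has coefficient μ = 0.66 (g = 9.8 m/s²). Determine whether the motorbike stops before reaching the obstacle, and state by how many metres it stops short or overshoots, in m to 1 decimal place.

130.9 ft/s × 0.3048 = 39.8983 m/s.
a = μg = 0.66 × 9.8 = 6.468 m/s².
Reaction distance = 39.8983 × 1.67 = 66.630 m.
Braking distance = v²/(2a) = 1591.874 / 12.936 = 123.058 m.
Total stopping distance = 66.630 + 123.058 = 189.688 m, vs 269 m available — it stops with 269 − 189.688 = 79.312 m to spare.

Yes — it stops 79.3 m short of the obstacle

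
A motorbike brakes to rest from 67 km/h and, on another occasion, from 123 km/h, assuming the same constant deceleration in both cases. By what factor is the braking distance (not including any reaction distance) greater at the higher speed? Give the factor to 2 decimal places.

Factor ≈ 3.37

Braking distance d = v²/(2a), so with a fixed, d ∝ v².
Factor = (123/67)² = 1.8358² = 3.3702.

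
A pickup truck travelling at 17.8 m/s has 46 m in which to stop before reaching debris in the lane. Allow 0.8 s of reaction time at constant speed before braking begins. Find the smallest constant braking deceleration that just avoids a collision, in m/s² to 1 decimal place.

Required deceleration ≈ 5.0 m/s²

Distance covered during reaction = 17.8000 × 0.8 = 14.240 m.
Distance available for braking: 46 − 14.240 = 31.760 m.
v² = 2a·d ⇒ a = v²/(2d) = 17.8000² / (2 × 31.760) = 316.840 / 63.520 = 4.9880 m/s².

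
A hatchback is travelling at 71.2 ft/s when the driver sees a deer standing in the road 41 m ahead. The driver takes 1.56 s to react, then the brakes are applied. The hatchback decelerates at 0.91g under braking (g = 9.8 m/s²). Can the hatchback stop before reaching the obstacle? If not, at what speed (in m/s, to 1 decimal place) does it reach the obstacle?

71.2 ft/s × 0.3048 = 21.7018 m/s.
a = 0.91 × 9.8 = 8.918 m/s².
Reaction distance = 21.7018 × 1.56 = 33.855 m.
Braking distance needed to stop: v²/(2a) = 470.968 / 17.836 = 26.405 m, so total needed = 33.855 + 26.405 = 60.260 m > 41 m — it cannot stop.
Distance remaining when braking begins: 41 − 33.855 = 7.145 m.
v² = v₀² − 2a·d = 470.968 − 2 × 8.918 × 7.145 = 343.530 m²/s².
v = √343.530 = 18.535 m/s.

No — it strikes the obstacle at 18.5 m/s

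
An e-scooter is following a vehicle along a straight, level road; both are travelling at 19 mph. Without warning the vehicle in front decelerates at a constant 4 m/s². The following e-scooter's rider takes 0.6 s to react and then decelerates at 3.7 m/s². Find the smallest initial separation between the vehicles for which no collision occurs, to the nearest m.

19 mph × 0.44704 = 8.4938 m/s.
Leader travels v²/(2a_L) = 72.145 / 8.000 = 9.018 m before stopping.
Follower covers v·t_r = 8.4938 × 0.6 = 5.096 m while reacting, then v²/(2a_F) = 72.145 / 7.400 = 9.749 m while braking, for a total of 5.096 + 9.749 = 14.845 m.
Since a_F ≤ a_L and the follower starts braking later, the follower is never slower than the leader, so the closest approach is when both have stopped.
Minimum gap = 14.845 − 9.018 = 5.827 m.

Minimum gap ≈ 6 m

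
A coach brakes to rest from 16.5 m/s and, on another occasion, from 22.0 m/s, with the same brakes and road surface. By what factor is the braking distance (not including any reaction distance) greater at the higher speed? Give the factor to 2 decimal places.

Factor ≈ 1.78

Braking distance d = v²/(2a), so with a fixed, d ∝ v².
Factor = (22.0/16.5)² = 1.3333² = 1.7777.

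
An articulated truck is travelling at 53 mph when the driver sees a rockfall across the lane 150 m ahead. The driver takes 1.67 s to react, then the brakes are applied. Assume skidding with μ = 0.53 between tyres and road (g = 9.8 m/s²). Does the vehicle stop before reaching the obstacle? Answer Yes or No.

53 mph × 0.44704 = 23.6931 m/s.
a = μg = 0.53 × 9.8 = 5.194 m/s².
Reaction distance = 23.6931 × 1.67 = 39.567 m.
Braking distance = v²/(2a) = 561.363 / 10.388 = 54.040 m.
Total stopping distance = 39.567 + 54.040 = 93.607 m, vs 150 m available — it stops with 150 − 93.607 = 56.393 m to spare.

Yes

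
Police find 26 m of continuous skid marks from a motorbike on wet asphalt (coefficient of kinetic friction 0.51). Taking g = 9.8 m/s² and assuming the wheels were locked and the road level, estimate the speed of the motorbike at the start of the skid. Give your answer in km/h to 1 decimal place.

Deceleration a = μg = 0.51 × 9.8 = 4.998 m/s².
v = √(2a·d) = √(2 × 4.998 × 26) = √259.896 = 16.1213 m/s.
= 16.1213 × 3.6 = 58.037 km/h.

Initial speed ≈ 58.0 km/h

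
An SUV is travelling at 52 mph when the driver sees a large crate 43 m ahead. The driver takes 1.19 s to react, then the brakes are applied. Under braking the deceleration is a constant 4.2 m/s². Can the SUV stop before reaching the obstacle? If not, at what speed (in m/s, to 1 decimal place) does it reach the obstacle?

52 mph × 0.44704 = 23.2461 m/s.
Reaction distance = 23.2461 × 1.19 = 27.663 m.
Braking distance needed to stop: v²/(2a) = 540.381 / 8.400 = 64.331 m, so total needed = 27.663 + 64.331 = 91.994 m > 43 m — it cannot stop.
Distance remaining when braking begins: 43 − 27.663 = 15.337 m.
v² = v₀² − 2a·d = 540.381 − 2 × 4.200 × 15.337 = 411.550 m²/s².
v = √411.550 = 20.287 m/s.

No — it strikes the obstacle at 20.3 m/s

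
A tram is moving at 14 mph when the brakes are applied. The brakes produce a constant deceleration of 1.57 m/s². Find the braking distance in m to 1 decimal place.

14 mph × 0.44704 = 6.2586 m/s.
Braking distance = v²/(2a) = 6.2586² / (2 × 1.570) = 39.170 / 3.140 = 12.475 m.

Braking distance ≈ 12.5 m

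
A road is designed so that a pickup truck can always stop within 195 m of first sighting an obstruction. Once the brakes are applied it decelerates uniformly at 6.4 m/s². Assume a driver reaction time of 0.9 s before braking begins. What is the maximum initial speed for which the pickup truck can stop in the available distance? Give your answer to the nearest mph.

Maximum speed ≈ 100 mph

Stopping distance: v·t_r + v²/(2a) = 195 with t_r = 0.9 s and a = 6.400 m/s².
So v² + 11.520 v − 2496.00 = 0.
Positive root: v = −a·t_r + √((a·t_r)² + 2a·d) = −5.760 + √(33.178 + 2496.00) = 44.5309 m/s.
44.5309 m/s ÷ 0.44704 = 99.613 mph.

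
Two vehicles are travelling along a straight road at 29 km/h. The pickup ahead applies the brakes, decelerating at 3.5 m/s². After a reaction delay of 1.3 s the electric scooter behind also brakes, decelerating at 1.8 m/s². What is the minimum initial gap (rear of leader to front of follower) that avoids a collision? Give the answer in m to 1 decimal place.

29 km/h ÷ 3.6 = 8.0556 m/s.
Leader travels v²/(2a_L) = 64.893 / 7.000 = 9.270 m before stopping.
Follower covers v·t_r = 8.0556 × 1.3 = 10.472 m while reacting, then v²/(2a_F) = 64.893 / 3.600 = 18.026 m while braking, for a total of 10.472 + 18.026 = 28.498 m.
Since a_F ≤ a_L and the follower starts braking later, the follower is never slower than the leader, so the closest approach is when both have stopped.
Minimum gap = 28.498 − 9.270 = 19.228 m.

Minimum gap ≈ 19.2 m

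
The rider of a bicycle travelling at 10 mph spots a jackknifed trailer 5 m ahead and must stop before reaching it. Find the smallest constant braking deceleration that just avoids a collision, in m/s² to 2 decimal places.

10 mph × 0.44704 = 4.4704 m/s.
v² = 2a·d ⇒ a = v²/(2d) = 4.4704² / (2 × 5.000) = 19.984 / 10.000 = 1.9984 m/s².

Required deceleration ≈ 2.00 m/s²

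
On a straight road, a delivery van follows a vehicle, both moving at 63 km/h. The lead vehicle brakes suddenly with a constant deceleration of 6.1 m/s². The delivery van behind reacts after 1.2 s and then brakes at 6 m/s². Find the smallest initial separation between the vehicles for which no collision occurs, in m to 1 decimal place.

Minimum gap ≈ 21.4 m

63 km/h ÷ 3.6 = 17.5000 m/s.
Leader travels v²/(2a_L) = 306.250 / 12.200 = 25.102 m before stopping.
Follower covers v·t_r = 17.5000 × 1.2 = 21.000 m while reacting, then v²/(2a_F) = 306.250 / 12.000 = 25.521 m while braking, for a total of 21.000 + 25.521 = 46.521 m.
Since a_F ≤ a_L and the follower starts braking later, the follower is never slower than the leader, so the closest approach is when both have stopped.
Minimum gap = 46.521 − 25.102 = 21.419 m.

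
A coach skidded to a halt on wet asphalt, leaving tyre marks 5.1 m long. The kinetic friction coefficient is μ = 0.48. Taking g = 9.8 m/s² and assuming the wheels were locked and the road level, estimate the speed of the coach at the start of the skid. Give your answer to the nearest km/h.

Initial speed ≈ 25 km/h

Deceleration a = μg = 0.48 × 9.8 = 4.704 m/s².
v = √(2a·d) = √(2 × 4.704 × 5.1) = √47.981 = 6.9268 m/s.
= 6.9268 × 3.6 = 24.936 km/h.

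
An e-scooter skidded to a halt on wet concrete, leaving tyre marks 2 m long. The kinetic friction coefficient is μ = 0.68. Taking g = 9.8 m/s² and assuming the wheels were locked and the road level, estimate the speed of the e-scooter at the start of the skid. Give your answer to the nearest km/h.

Deceleration a = μg = 0.68 × 9.8 = 6.664 m/s².
v = √(2a·d) = √(2 × 6.664 × 2) = √26.656 = 5.1629 m/s.
= 5.1629 × 3.6 = 18.586 km/h.

Initial speed ≈ 19 km/h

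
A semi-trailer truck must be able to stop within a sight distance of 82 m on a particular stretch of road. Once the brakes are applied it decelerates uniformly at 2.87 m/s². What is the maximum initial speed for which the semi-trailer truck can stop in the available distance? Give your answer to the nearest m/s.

Maximum speed ≈ 22 m/s

v²/(2a) = d ⇒ v = √(2 × 2.870 × 82) = √470.68 = 21.6952 m/s.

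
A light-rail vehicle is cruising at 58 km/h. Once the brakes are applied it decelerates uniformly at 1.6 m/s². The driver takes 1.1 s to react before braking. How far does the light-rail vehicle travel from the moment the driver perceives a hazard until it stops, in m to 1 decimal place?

Total stopping distance ≈ 98.8 m

58 km/h ÷ 3.6 = 16.1111 m/s.
Reaction distance = v·t_r = 16.1111 × 1.1 = 17.722 m.
Braking distance = v²/(2a) = 16.1111² / (2 × 1.600) = 259.568 / 3.200 = 81.115 m.
Total = 17.722 + 81.115 = 98.837 m.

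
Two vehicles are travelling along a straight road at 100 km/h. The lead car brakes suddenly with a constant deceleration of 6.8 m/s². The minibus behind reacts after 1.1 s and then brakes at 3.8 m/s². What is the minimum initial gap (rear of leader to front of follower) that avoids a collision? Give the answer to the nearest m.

100 km/h ÷ 3.6 = 27.7778 m/s.
Leader travels v²/(2a_L) = 771.606 / 13.600 = 56.736 m before stopping.
Follower covers v·t_r = 27.7778 × 1.1 = 30.556 m while reacting, then v²/(2a_F) = 771.606 / 7.600 = 101.527 m while braking, for a total of 30.556 + 101.527 = 132.083 m.
Since a_F ≤ a_L and the follower starts braking later, the follower is never slower than the leader, so the closest approach is when both have stopped.
Minimum gap = 132.083 − 56.736 = 75.347 m.

Minimum gap ≈ 75 m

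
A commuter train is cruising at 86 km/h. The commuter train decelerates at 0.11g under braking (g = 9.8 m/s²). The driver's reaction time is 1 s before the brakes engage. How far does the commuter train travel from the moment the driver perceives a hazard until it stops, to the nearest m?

86 km/h ÷ 3.6 = 23.8889 m/s.
a = 0.11 × 9.8 = 1.078 m/s².
Reaction distance = v·t_r = 23.8889 × 1 = 23.889 m.
Braking distance = v²/(2a) = 23.8889² / (2 × 1.078) = 570.680 / 2.156 = 264.694 m.
Total = 23.889 + 264.694 = 288.583 m.

Total stopping distance ≈ 289 m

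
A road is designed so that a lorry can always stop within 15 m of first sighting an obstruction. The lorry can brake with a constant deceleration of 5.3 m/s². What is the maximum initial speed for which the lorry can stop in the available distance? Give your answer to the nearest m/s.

Maximum speed ≈ 13 m/s

v²/(2a) = d ⇒ v = √(2 × 5.300 × 15) = √159.00 = 12.6095 m/s.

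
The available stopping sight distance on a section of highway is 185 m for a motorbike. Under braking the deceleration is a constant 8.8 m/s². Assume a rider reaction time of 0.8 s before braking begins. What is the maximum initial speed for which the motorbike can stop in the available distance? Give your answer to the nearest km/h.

Stopping distance: v·t_r + v²/(2a) = 185 with t_r = 0.8 s and a = 8.800 m/s².
So v² + 14.080 v − 3256.00 = 0.
Positive root: v = −a·t_r + √((a·t_r)² + 2a·d) = −7.040 + √(49.562 + 3256.00) = 50.4540 m/s.
50.4540 m/s × 3.6 = 181.634 km/h.

Maximum speed ≈ 182 km/h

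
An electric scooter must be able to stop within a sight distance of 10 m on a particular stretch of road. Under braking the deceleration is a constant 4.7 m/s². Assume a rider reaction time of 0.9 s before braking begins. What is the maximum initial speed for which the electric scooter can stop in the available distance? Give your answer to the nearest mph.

Stopping distance: v·t_r + v²/(2a) = 10 with t_r = 0.9 s and a = 4.700 m/s².
So v² + 8.460 v − 94.00 = 0.
Positive root: v = −a·t_r + √((a·t_r)² + 2a·d) = −4.230 + √(17.893 + 94.00) = 6.3479 m/s.
6.3479 m/s ÷ 0.44704 = 14.200 mph.

Maximum speed ≈ 14 mph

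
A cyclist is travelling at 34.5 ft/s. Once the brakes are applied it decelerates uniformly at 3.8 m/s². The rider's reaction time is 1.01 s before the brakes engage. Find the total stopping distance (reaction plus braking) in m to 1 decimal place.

Total stopping distance ≈ 25.2 m

34.5 ft/s × 0.3048 = 10.5156 m/s.
Reaction distance = v·t_r = 10.5156 × 1.01 = 10.621 m.
Braking distance = v²/(2a) = 10.5156² / (2 × 3.800) = 110.578 / 7.600 = 14.550 m.
Total = 10.621 + 14.550 = 25.171 m.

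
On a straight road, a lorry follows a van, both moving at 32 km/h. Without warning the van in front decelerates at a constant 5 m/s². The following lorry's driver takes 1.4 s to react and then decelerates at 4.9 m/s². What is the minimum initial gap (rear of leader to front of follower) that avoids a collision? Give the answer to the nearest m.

Minimum gap ≈ 13 m

32 km/h ÷ 3.6 = 8.8889 m/s.
Leader travels v²/(2a_L) = 79.013 / 10.000 = 7.901 m before stopping.
Follower covers v·t_r = 8.8889 × 1.4 = 12.444 m while reacting, then v²/(2a_F) = 79.013 / 9.800 = 8.063 m while braking, for a total of 12.444 + 8.063 = 20.507 m.
Since a_F ≤ a_L and the follower starts braking later, the follower is never slower than the leader, so the closest approach is when both have stopped.
Minimum gap = 20.507 − 7.901 = 12.606 m.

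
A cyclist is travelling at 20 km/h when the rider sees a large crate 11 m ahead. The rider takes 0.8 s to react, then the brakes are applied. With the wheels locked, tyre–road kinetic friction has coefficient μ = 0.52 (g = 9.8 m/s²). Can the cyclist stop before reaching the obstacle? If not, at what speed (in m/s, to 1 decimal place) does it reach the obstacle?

Yes — it stops about 3.5 m short of the obstacle, so it never reaches it

20 km/h ÷ 3.6 = 5.5556 m/s.
a = μg = 0.52 × 9.8 = 5.096 m/s².
Reaction distance = 5.5556 × 0.8 = 4.444 m.
Braking distance = v²/(2a) = 30.865 / 10.192 = 3.028 m.
Total stopping distance = 4.444 + 3.028 = 7.472 m, vs 11 m available — it stops with 11 − 7.472 = 3.528 m to spare.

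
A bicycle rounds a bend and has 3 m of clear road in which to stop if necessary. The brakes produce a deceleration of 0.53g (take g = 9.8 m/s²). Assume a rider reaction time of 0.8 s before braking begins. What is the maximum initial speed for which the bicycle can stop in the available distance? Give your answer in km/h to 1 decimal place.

a = 0.53 × 9.8 = 5.194 m/s².
Stopping distance: v·t_r + v²/(2a) = 3 with t_r = 0.8 s and a = 5.194 m/s².
So v² + 8.310 v − 31.16 = 0.
Positive root: v = −a·t_r + √((a·t_r)² + 2a·d) = −4.155 + √(17.264 + 31.16) = 2.8037 m/s.
2.8037 m/s × 3.6 = 10.093 km/h.

Maximum speed ≈ 10.1 km/h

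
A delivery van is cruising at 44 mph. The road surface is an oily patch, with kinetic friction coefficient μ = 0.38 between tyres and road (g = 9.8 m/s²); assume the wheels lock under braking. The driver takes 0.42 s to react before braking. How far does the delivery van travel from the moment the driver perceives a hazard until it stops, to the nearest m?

44 mph × 0.44704 = 19.6698 m/s.
a = μg = 0.38 × 9.8 = 3.724 m/s².
Reaction distance = v·t_r = 19.6698 × 0.42 = 8.261 m.
Braking distance = v²/(2a) = 19.6698² / (2 × 3.724) = 386.901 / 7.448 = 51.947 m.
Total = 8.261 + 51.947 = 60.208 m.

Total stopping distance ≈ 60 m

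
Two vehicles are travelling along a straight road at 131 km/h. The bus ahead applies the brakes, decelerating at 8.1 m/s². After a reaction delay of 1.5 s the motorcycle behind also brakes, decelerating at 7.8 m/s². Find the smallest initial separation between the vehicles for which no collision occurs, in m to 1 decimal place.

131 km/h ÷ 3.6 = 36.3889 m/s.
Leader travels v²/(2a_L) = 1324.152 / 16.200 = 81.738 m before stopping.
Follower covers v·t_r = 36.3889 × 1.5 = 54.583 m while reacting, then v²/(2a_F) = 1324.152 / 15.600 = 84.882 m while braking, for a total of 54.583 + 84.882 = 139.465 m.
Since a_F ≤ a_L and the follower starts braking later, the follower is never slower than the leader, so the closest approach is when both have stopped.
Minimum gap = 139.465 − 81.738 = 57.727 m.

Minimum gap ≈ 57.7 m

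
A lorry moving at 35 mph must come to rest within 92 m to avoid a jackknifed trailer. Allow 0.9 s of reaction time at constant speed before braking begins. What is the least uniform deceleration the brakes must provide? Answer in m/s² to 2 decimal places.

Required deceleration ≈ 1.57 m/s²

35 mph × 0.44704 = 15.6464 m/s.
Distance covered during reaction = 15.6464 × 0.9 = 14.082 m.
Distance available for braking: 92 − 14.082 = 77.918 m.
v² = 2a·d ⇒ a = v²/(2d) = 15.6464² / (2 × 77.918) = 244.810 / 155.836 = 1.5709 m/s².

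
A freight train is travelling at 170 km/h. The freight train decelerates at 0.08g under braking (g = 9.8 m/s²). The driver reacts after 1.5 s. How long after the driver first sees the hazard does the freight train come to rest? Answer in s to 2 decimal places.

170 km/h ÷ 3.6 = 47.2222 m/s.
a = 0.08 × 9.8 = 0.784 m/s².
Braking time = v/a = 47.2222 / 0.784 = 60.232 s.
Total = 1.5 + 60.232 = 61.732 s.

Total time ≈ 61.73 s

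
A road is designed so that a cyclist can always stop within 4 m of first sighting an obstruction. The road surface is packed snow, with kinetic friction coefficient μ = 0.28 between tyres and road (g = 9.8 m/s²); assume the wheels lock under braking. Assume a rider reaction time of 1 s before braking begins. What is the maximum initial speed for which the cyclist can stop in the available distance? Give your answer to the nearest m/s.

a = μg = 0.28 × 9.8 = 2.744 m/s².
Stopping distance: v·t_r + v²/(2a) = 4 with t_r = 1 s and a = 2.744 m/s².
So v² + 5.488 v − 21.95 = 0.
Positive root: v = −a·t_r + √((a·t_r)² + 2a·d) = −2.744 + √(7.530 + 21.95) = 2.6855 m/s.

Maximum speed ≈ 3 m/s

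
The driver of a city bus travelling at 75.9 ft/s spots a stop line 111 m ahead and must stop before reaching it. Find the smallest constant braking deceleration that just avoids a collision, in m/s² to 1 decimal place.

75.9 ft/s × 0.3048 = 23.1343 m/s.
v² = 2a·d ⇒ a = v²/(2d) = 23.1343² / (2 × 111.000) = 535.196 / 222.000 = 2.4108 m/s².

Required deceleration ≈ 2.4 m/s²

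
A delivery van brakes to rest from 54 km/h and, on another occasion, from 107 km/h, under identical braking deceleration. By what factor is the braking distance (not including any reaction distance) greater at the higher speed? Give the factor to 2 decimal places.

Factor ≈ 3.93

Braking distance d = v²/(2a), so with a fixed, d ∝ v².
Factor = (107/54)² = 1.9815² = 3.9263.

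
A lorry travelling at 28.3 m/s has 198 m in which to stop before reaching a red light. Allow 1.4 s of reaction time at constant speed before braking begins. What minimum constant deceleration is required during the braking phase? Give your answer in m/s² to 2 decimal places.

Distance covered during reaction = 28.3000 × 1.4 = 39.620 m.
Distance available for braking: 198 − 39.620 = 158.380 m.
v² = 2a·d ⇒ a = v²/(2d) = 28.3000² / (2 × 158.380) = 800.890 / 316.760 = 2.5284 m/s².

Required deceleration ≈ 2.53 m/s²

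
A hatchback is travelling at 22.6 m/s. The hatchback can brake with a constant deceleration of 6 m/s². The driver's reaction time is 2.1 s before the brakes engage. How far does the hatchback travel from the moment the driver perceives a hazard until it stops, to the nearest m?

Reaction distance = v·t_r = 22.6000 × 2.1 = 47.460 m.
Braking distance = v²/(2a) = 22.6000² / (2 × 6.000) = 510.760 / 12.000 = 42.563 m.
Total = 47.460 + 42.563 = 90.023 m.

Total stopping distance ≈ 90 m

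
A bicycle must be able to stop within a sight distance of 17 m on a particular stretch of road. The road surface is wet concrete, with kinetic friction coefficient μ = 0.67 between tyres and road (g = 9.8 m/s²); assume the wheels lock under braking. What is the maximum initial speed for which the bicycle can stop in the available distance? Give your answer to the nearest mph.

Maximum speed ≈ 33 mph

a = μg = 0.67 × 9.8 = 6.566 m/s².
v²/(2a) = d ⇒ v = √(2 × 6.566 × 17) = √223.24 = 14.9412 m/s.
14.9412 m/s ÷ 0.44704 = 33.423 mph.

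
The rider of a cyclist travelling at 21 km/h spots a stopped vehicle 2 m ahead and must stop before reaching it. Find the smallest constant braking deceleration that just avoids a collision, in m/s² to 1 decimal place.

21 km/h ÷ 3.6 = 5.8333 m/s.
v² = 2a·d ⇒ a = v²/(2d) = 5.8333² / (2 × 2.000) = 34.027 / 4.000 = 8.5068 m/s².

Required deceleration ≈ 8.5 m/s²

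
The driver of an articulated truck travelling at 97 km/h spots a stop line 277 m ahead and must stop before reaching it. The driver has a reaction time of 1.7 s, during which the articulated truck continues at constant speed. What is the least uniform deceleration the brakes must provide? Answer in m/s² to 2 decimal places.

Required deceleration ≈ 1.57 m/s²

97 km/h ÷ 3.6 = 26.9444 m/s.
Distance covered during reaction = 26.9444 × 1.7 = 45.805 m.
Distance available for braking: 277 − 45.805 = 231.195 m.
v² = 2a·d ⇒ a = v²/(2d) = 26.9444² / (2 × 231.195) = 726.001 / 462.390 = 1.5701 m/s².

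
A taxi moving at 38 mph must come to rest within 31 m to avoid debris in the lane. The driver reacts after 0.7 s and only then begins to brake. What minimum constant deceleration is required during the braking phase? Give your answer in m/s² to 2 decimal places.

Required deceleration ≈ 7.55 m/s²

38 mph × 0.44704 = 16.9875 m/s.
Distance covered during reaction = 16.9875 × 0.7 = 11.891 m.
Distance available for braking: 31 − 11.891 = 19.109 m.
v² = 2a·d ⇒ a = v²/(2d) = 16.9875² / (2 × 19.109) = 288.575 / 38.218 = 7.5508 m/s².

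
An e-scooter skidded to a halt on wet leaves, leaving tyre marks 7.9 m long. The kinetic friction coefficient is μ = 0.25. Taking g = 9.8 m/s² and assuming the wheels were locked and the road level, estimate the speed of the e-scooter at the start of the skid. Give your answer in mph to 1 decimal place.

Initial speed ≈ 13.9 mph

Deceleration a = μg = 0.25 × 9.8 = 2.450 m/s².
v = √(2a·d) = √(2 × 2.450 × 7.9) = √38.710 = 6.2217 m/s.
= 6.2217 ÷ 0.44704 = 13.918 mph.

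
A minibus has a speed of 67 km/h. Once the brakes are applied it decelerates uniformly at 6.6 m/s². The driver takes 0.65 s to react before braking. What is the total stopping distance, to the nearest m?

67 km/h ÷ 3.6 = 18.6111 m/s.
Reaction distance = v·t_r = 18.6111 × 0.65 = 12.097 m.
Braking distance = v²/(2a) = 18.6111² / (2 × 6.600) = 346.373 / 13.200 = 26.240 m.
Total = 12.097 + 26.240 = 38.337 m.

Total stopping distance ≈ 38 m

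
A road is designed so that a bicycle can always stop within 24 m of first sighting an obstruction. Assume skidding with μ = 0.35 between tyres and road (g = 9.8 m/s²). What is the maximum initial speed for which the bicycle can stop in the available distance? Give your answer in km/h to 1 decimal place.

a = μg = 0.35 × 9.8 = 3.430 m/s².
v²/(2a) = d ⇒ v = √(2 × 3.430 × 24) = √164.64 = 12.8312 m/s.
12.8312 m/s × 3.6 = 46.192 km/h.

Maximum speed ≈ 46.2 km/h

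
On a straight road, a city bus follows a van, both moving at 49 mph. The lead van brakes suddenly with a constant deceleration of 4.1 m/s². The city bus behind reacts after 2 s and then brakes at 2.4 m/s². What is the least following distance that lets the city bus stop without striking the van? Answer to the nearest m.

49 mph × 0.44704 = 21.9050 m/s.
Leader travels v²/(2a_L) = 479.829 / 8.200 = 58.516 m before stopping.
Follower covers v·t_r = 21.9050 × 2 = 43.810 m while reacting, then v²/(2a_F) = 479.829 / 4.800 = 99.964 m while braking, for a total of 43.810 + 99.964 = 143.774 m.
Since a_F ≤ a_L and the follower starts braking later, the follower is never slower than the leader, so the closest approach is when both have stopped.
Minimum gap = 143.774 − 58.516 = 85.258 m.

Minimum gap ≈ 85 m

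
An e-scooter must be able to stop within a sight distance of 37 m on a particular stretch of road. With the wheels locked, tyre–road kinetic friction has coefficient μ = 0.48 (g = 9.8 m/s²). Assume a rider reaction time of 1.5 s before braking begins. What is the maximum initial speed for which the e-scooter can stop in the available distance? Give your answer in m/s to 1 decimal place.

a = μg = 0.48 × 9.8 = 4.704 m/s².
Stopping distance: v·t_r + v²/(2a) = 37 with t_r = 1.5 s and a = 4.704 m/s².
So v² + 14.112 v − 348.10 = 0.
Positive root: v = −a·t_r + √((a·t_r)² + 2a·d) = −7.056 + √(49.787 + 348.10) = 12.8911 m/s.

Maximum speed ≈ 12.9 m/s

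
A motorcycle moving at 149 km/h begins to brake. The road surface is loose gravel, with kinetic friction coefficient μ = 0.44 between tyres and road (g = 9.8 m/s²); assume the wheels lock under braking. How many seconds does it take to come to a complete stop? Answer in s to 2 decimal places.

149 km/h ÷ 3.6 = 41.3889 m/s.
a = μg = 0.44 × 9.8 = 4.312 m/s².
Braking time = v/a = 41.3889 / 4.312 = 9.599 s.

Braking time ≈ 9.60 s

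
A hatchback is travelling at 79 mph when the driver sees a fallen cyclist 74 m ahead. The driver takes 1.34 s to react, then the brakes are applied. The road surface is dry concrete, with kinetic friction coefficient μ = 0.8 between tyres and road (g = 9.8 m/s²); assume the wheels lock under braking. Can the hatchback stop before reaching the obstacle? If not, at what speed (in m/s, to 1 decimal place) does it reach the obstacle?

No — it strikes the obstacle at 28.8 m/s

79 mph × 0.44704 = 35.3162 m/s.
a = μg = 0.8 × 9.8 = 7.840 m/s².
Reaction distance = 35.3162 × 1.34 = 47.324 m.
Braking distance needed to stop: v²/(2a) = 1247.234 / 15.680 = 79.543 m, so total needed = 47.324 + 79.543 = 126.867 m > 74 m — it cannot stop.
Distance remaining when braking begins: 74 − 47.324 = 26.676 m.
v² = v₀² − 2a·d = 1247.234 − 2 × 7.840 × 26.676 = 828.954 m²/s².
v = √828.954 = 28.792 m/s.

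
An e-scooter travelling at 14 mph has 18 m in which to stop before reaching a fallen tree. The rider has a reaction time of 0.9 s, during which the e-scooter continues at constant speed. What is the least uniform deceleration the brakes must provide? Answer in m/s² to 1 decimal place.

Required deceleration ≈ 1.6 m/s²

14 mph × 0.44704 = 6.2586 m/s.
Distance covered during reaction = 6.2586 × 0.9 = 5.633 m.
Distance available for braking: 18 − 5.633 = 12.367 m.
v² = 2a·d ⇒ a = v²/(2d) = 6.2586² / (2 × 12.367) = 39.170 / 24.734 = 1.5837 m/s².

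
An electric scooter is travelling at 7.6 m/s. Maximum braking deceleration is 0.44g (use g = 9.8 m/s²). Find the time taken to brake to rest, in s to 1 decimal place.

Braking time ≈ 1.8 s

a = 0.44 × 9.8 = 4.312 m/s².
Braking time = v/a = 7.6000 / 4.312 = 1.763 s.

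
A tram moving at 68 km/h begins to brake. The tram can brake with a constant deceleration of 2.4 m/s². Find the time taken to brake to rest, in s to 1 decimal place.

68 km/h ÷ 3.6 = 18.8889 m/s.
Braking time = v/a = 18.8889 / 2.400 = 7.870 s.

Braking time ≈ 7.9 s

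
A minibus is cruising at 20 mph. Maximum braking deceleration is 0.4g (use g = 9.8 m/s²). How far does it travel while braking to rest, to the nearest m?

Braking distance ≈ 10 m

20 mph × 0.44704 = 8.9408 m/s.
a = 0.4 × 9.8 = 3.920 m/s².
Braking distance = v²/(2a) = 8.9408² / (2 × 3.920) = 79.938 / 7.840 = 10.196 m.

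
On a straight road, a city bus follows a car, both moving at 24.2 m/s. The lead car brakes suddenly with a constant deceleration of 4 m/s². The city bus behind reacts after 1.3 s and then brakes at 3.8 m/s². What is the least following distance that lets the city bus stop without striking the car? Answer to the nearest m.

Leader travels v²/(2a_L) = 585.640 / 8.000 = 73.205 m before stopping.
Follower covers v·t_r = 24.2000 × 1.3 = 31.460 m while reacting, then v²/(2a_F) = 585.640 / 7.600 = 77.058 m while braking, for a total of 31.460 + 77.058 = 108.518 m.
Since a_F ≤ a_L and the follower starts braking later, the follower is never slower than the leader, so the closest approach is when both have stopped.
Minimum gap = 108.518 − 73.205 = 35.313 m.

Minimum gap ≈ 35 m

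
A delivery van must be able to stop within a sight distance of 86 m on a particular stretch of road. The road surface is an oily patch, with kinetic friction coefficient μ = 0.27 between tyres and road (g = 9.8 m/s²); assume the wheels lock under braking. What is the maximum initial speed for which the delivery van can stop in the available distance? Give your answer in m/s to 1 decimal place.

Maximum speed ≈ 21.3 m/s

a = μg = 0.27 × 9.8 = 2.646 m/s².
v²/(2a) = d ⇒ v = √(2 × 2.646 × 86) = √455.11 = 21.3333 m/s.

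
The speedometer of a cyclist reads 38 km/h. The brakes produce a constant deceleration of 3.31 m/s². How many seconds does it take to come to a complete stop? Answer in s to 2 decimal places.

Braking time ≈ 3.19 s

38 km/h ÷ 3.6 = 10.5556 m/s.
Braking time = v/a = 10.5556 / 3.310 = 3.189 s.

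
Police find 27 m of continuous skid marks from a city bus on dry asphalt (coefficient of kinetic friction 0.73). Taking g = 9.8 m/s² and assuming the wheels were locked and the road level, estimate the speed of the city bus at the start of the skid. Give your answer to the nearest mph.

Initial speed ≈ 44 mph

Deceleration a = μg = 0.73 × 9.8 = 7.154 m/s².
v = √(2a·d) = √(2 × 7.154 × 27) = √386.316 = 19.6549 m/s.
= 19.6549 ÷ 0.44704 = 43.967 mph.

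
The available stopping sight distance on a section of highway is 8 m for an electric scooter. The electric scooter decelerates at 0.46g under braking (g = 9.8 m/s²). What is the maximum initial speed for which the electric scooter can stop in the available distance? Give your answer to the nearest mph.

Maximum speed ≈ 19 mph

a = 0.46 × 9.8 = 4.508 m/s².
v²/(2a) = d ⇒ v = √(2 × 4.508 × 8) = √72.13 = 8.4929 m/s.
8.4929 m/s ÷ 0.44704 = 18.998 mph.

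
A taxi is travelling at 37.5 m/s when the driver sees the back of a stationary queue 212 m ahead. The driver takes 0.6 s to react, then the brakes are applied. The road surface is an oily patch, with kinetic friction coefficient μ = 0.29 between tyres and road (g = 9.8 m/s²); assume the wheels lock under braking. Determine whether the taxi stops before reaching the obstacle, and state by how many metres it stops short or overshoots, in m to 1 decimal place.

No — it overshoots by 57.9 m

a = μg = 0.29 × 9.8 = 2.842 m/s².
Reaction distance = 37.5000 × 0.6 = 22.500 m.
Braking distance = v²/(2a) = 1406.250 / 5.684 = 247.405 m.
Total stopping distance = 22.500 + 247.405 = 269.905 m, vs 212 m available — it cannot stop in time and overshoots by 269.905 − 212 = 57.905 m.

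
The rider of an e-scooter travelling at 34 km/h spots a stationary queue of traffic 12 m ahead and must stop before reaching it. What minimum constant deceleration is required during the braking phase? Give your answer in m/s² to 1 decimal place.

34 km/h ÷ 3.6 = 9.4444 m/s.
v² = 2a·d ⇒ a = v²/(2d) = 9.4444² / (2 × 12.000) = 89.197 / 24.000 = 3.7165 m/s².

Required deceleration ≈ 3.7 m/s²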